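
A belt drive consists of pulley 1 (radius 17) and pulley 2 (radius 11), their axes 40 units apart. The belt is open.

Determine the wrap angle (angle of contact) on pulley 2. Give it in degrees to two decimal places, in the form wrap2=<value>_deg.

wrap2=162.75_deg

open belt: β = asin((r2−r1)/C) = asin(-6/40) = -8.6269°
wrap1 = π − 2β = 197.2539°
wrap2 = π + 2β = 162.7461°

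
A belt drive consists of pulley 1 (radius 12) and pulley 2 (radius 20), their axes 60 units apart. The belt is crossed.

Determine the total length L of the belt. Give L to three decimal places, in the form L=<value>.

crossed belt: β = asin((r1+r2)/C) = asin(32/60) = 32.2310°
wrap1 = wrap2 = π + 2β = 244.4619°
tangent length = C·cosβ = 50.7543
L = (r1+r2)·wrap + 2·C·cosβ = 32·4.2667 + 2·50.7543 = 238.0419

L=238.042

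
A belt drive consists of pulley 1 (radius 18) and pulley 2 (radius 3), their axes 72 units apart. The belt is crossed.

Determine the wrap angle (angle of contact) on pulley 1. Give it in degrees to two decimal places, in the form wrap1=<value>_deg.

crossed belt: β = asin((r1+r2)/C) = asin(21/72) = 16.9578°
wrap1 = wrap2 = π + 2β = 213.9155°

wrap1=213.92_deg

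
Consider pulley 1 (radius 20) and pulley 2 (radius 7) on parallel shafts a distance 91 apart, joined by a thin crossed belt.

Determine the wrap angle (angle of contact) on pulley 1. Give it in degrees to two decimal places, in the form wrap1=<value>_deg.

crossed belt: β = asin((r1+r2)/C) = asin(27/91) = 17.2597°
wrap1 = wrap2 = π + 2β = 214.5194°

wrap1=214.52_deg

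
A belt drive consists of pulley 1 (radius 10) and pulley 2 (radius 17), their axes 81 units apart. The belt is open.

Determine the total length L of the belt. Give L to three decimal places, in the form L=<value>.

open belt: β = asin((r2−r1)/C) = asin(7/81) = 4.9577°
wrap1 = π − 2β = 170.0847°
wrap2 = π + 2β = 189.9153°
tangent length = C·cosβ = 80.6970
L = r1·wrap1 + r2·wrap2 + 2·C·cosβ = 10·2.9685 + 17·3.3146 + 2·80.6970 = 247.4283

L=247.428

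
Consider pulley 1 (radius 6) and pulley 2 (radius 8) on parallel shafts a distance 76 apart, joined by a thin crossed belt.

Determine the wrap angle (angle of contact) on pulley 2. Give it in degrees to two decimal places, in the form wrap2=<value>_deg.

crossed belt: β = asin((r1+r2)/C) = asin(14/76) = 10.6151°
wrap1 = wrap2 = π + 2β = 201.2302°

wrap2=201.23_deg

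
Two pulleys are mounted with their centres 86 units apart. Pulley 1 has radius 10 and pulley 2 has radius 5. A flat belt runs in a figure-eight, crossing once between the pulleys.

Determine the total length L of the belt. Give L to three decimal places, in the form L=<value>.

L=221.747

crossed belt: β = asin((r1+r2)/C) = asin(15/86) = 10.0448°
wrap1 = wrap2 = π + 2β = 200.0897°
tangent length = C·cosβ = 84.6818
L = (r1+r2)·wrap + 2·C·cosβ = 15·3.4922 + 2·84.6818 = 221.7469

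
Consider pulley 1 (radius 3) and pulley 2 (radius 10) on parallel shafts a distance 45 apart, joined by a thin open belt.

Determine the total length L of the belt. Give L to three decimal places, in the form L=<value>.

L=131.932

open belt: β = asin((r2−r1)/C) = asin(7/45) = 8.9490°
wrap1 = π − 2β = 162.1020°
wrap2 = π + 2β = 197.8980°
tangent length = C·cosβ = 44.4522
L = r1·wrap1 + r2·wrap2 + 2·C·cosβ = 3·2.8292 + 10·3.4540 + 2·44.4522 = 131.9318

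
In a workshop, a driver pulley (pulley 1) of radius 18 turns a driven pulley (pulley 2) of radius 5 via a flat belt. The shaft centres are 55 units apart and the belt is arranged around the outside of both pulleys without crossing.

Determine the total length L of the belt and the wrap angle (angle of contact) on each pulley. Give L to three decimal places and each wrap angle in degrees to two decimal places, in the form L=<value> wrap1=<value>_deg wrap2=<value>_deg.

L=185.344 wrap1=207.34_deg wrap2=152.66_deg

open belt: β = asin((r2−r1)/C) = asin(-13/55) = -13.6720°
wrap1 = π − 2β = 207.3440°
wrap2 = π + 2β = 152.6560°
tangent length = C·cosβ = 53.4416
L = r1·wrap1 + r2·wrap2 + 2·C·cosβ = 18·3.6188 + 5·2.6643 + 2·53.4416 = 185.3439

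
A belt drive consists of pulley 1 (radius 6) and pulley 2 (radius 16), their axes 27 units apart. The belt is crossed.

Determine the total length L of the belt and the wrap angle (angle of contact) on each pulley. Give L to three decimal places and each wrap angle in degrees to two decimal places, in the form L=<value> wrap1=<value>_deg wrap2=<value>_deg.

L=142.326 wrap1=289.14_deg wrap2=289.14_deg

crossed belt: β = asin((r1+r2)/C) = asin(22/27) = 54.5691°
wrap1 = wrap2 = π + 2β = 289.1381°
tangent length = C·cosβ = 15.6525
L = (r1+r2)·wrap + 2·C·cosβ = 22·5.0464 + 2·15.6525 = 142.3260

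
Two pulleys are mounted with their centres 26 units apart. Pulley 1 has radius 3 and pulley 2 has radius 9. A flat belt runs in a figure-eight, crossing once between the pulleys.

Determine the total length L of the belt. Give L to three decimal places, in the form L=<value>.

crossed belt: β = asin((r1+r2)/C) = asin(12/26) = 27.4864°
wrap1 = wrap2 = π + 2β = 234.9729°
tangent length = C·cosβ = 23.0651
L = (r1+r2)·wrap + 2·C·cosβ = 12·4.1010 + 2·23.0651 = 95.3428

L=95.343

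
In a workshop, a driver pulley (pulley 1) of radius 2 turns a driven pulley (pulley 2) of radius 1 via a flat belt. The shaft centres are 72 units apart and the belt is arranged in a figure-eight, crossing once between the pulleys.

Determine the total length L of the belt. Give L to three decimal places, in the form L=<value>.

crossed belt: β = asin((r1+r2)/C) = asin(3/72) = 2.3880°
wrap1 = wrap2 = π + 2β = 184.7760°
tangent length = C·cosβ = 71.9375
L = (r1+r2)·wrap + 2·C·cosβ = 3·3.2250 + 2·71.9375 = 153.5498

L=153.550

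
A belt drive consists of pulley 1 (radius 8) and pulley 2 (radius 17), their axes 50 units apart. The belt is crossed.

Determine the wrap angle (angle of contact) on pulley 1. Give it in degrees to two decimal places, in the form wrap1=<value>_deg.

wrap1=240.00_deg

crossed belt: β = asin((r1+r2)/C) = asin(25/50) = 30.0000°
wrap1 = wrap2 = π + 2β = 240.0000°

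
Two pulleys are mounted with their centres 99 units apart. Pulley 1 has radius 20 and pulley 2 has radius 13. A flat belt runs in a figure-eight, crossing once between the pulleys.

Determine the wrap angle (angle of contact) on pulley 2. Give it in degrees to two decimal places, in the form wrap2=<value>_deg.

wrap2=218.94_deg

crossed belt: β = asin((r1+r2)/C) = asin(33/99) = 19.4712°
wrap1 = wrap2 = π + 2β = 218.9424°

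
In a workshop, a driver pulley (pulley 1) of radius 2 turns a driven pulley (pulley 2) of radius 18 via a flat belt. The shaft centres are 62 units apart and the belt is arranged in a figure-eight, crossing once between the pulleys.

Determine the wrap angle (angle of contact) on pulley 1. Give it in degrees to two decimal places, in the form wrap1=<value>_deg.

wrap1=217.64_deg

crossed belt: β = asin((r1+r2)/C) = asin(20/62) = 18.8191°
wrap1 = wrap2 = π + 2β = 217.6381°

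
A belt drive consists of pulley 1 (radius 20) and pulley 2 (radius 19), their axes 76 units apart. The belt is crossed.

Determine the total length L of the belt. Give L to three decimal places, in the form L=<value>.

L=295.014

crossed belt: β = asin((r1+r2)/C) = asin(39/76) = 30.8744°
wrap1 = wrap2 = π + 2β = 241.7488°
tangent length = C·cosβ = 65.2304
L = (r1+r2)·wrap + 2·C·cosβ = 39·4.2193 + 2·65.2304 = 295.0139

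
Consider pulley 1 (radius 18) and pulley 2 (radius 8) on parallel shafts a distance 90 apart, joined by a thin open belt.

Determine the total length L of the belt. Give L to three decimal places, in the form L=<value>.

L=262.794

open belt: β = asin((r2−r1)/C) = asin(-10/90) = -6.3794°
wrap1 = π − 2β = 192.7587°
wrap2 = π + 2β = 167.2413°
tangent length = C·cosβ = 89.4427
L = r1·wrap1 + r2·wrap2 + 2·C·cosβ = 18·3.3643 + 8·2.9189 + 2·89.4427 = 262.7937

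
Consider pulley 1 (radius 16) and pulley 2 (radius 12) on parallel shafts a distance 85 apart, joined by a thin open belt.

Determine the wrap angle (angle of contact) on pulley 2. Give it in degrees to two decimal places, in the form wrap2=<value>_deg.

wrap2=174.61_deg

open belt: β = asin((r2−r1)/C) = asin(-4/85) = -2.6973°
wrap1 = π − 2β = 185.3945°
wrap2 = π + 2β = 174.6055°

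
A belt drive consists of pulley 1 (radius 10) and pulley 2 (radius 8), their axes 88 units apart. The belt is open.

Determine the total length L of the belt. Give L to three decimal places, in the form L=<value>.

open belt: β = asin((r2−r1)/C) = asin(-2/88) = -1.3023°
wrap1 = π − 2β = 182.6046°
wrap2 = π + 2β = 177.3954°
tangent length = C·cosβ = 87.9773
L = r1·wrap1 + r2·wrap2 + 2·C·cosβ = 10·3.1871 + 8·3.0961 + 2·87.9773 = 232.5941

L=232.594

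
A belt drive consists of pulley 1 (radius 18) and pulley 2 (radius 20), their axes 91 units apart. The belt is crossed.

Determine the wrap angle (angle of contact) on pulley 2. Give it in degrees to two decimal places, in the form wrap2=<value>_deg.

crossed belt: β = asin((r1+r2)/C) = asin(38/91) = 24.6820°
wrap1 = wrap2 = π + 2β = 229.3641°

wrap2=229.36_deg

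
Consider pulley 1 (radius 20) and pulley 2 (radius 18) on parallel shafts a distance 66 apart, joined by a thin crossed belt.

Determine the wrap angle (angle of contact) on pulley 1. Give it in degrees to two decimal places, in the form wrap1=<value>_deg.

crossed belt: β = asin((r1+r2)/C) = asin(38/66) = 35.1527°
wrap1 = wrap2 = π + 2β = 250.3054°

wrap1=250.31_deg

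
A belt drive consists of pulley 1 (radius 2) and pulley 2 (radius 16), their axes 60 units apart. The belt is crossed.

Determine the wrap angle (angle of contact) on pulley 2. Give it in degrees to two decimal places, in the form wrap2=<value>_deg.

wrap2=214.92_deg

crossed belt: β = asin((r1+r2)/C) = asin(18/60) = 17.4576°
wrap1 = wrap2 = π + 2β = 214.9152°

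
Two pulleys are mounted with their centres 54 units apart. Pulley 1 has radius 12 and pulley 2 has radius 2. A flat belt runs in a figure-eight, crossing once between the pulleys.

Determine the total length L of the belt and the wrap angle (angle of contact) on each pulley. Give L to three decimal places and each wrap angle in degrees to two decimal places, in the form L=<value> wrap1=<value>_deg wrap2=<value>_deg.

L=155.633 wrap1=210.05_deg wrap2=210.05_deg

crossed belt: β = asin((r1+r2)/C) = asin(14/54) = 15.0261°
wrap1 = wrap2 = π + 2β = 210.0522°
tangent length = C·cosβ = 52.1536
L = (r1+r2)·wrap + 2·C·cosβ = 14·3.6661 + 2·52.1536 = 155.6327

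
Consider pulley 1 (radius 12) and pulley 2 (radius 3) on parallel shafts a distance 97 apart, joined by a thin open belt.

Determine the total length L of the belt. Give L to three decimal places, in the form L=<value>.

open belt: β = asin((r2−r1)/C) = asin(-9/97) = -5.3238°
wrap1 = π − 2β = 190.6475°
wrap2 = π + 2β = 169.3525°
tangent length = C·cosβ = 96.5816
L = r1·wrap1 + r2·wrap2 + 2·C·cosβ = 12·3.3274 + 3·2.9558 + 2·96.5816 = 241.9595

L=241.960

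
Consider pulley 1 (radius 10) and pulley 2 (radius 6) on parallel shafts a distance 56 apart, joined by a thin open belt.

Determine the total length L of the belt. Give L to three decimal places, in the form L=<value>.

open belt: β = asin((r2−r1)/C) = asin(-4/56) = -4.0960°
wrap1 = π − 2β = 188.1921°
wrap2 = π + 2β = 171.8079°
tangent length = C·cosβ = 55.8570
L = r1·wrap1 + r2·wrap2 + 2·C·cosβ = 10·3.2846 + 6·2.9986 + 2·55.8570 = 162.5513

L=162.551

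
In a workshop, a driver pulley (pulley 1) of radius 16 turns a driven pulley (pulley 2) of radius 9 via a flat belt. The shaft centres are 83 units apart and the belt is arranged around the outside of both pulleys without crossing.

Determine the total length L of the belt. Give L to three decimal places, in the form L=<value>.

open belt: β = asin((r2−r1)/C) = asin(-7/83) = -4.8379°
wrap1 = π − 2β = 189.6758°
wrap2 = π + 2β = 170.3242°
tangent length = C·cosβ = 82.7043
L = r1·wrap1 + r2·wrap2 + 2·C·cosβ = 16·3.3105 + 9·2.9727 + 2·82.7043 = 245.1305

L=245.131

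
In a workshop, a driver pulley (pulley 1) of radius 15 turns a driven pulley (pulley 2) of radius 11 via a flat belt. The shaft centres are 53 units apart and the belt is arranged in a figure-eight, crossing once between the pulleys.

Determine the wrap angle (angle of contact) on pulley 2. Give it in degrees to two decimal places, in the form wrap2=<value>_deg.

wrap2=238.76_deg

crossed belt: β = asin((r1+r2)/C) = asin(26/53) = 29.3778°
wrap1 = wrap2 = π + 2β = 238.7556°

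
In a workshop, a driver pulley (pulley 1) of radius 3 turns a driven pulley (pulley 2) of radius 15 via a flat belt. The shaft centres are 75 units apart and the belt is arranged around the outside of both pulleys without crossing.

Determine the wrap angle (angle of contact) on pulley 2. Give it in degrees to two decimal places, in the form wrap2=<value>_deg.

wrap2=198.41_deg

open belt: β = asin((r2−r1)/C) = asin(12/75) = 9.2069°
wrap1 = π − 2β = 161.5862°
wrap2 = π + 2β = 198.4138°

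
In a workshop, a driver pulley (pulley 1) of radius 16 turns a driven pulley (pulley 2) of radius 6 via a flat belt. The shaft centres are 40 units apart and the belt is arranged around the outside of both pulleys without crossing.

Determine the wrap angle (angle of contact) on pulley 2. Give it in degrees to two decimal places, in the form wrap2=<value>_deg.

open belt: β = asin((r2−r1)/C) = asin(-10/40) = -14.4775°
wrap1 = π − 2β = 208.9550°
wrap2 = π + 2β = 151.0450°

wrap2=151.04_deg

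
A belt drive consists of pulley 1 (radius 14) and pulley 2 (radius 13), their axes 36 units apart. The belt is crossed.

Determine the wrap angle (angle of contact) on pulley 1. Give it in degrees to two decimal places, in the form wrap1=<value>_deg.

wrap1=277.18_deg

crossed belt: β = asin((r1+r2)/C) = asin(27/36) = 48.5904°
wrap1 = wrap2 = π + 2β = 277.1808°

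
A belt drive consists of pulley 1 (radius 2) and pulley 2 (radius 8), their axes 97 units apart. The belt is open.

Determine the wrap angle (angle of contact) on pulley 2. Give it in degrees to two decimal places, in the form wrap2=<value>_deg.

open belt: β = asin((r2−r1)/C) = asin(6/97) = 3.5463°
wrap1 = π − 2β = 172.9073°
wrap2 = π + 2β = 187.0927°

wrap2=187.09_deg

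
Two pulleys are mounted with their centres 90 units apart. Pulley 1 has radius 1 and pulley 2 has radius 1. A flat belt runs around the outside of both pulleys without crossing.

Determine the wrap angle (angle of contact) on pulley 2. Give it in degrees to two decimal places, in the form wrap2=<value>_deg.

wrap2=180.00_deg

open belt: β = asin((r2−r1)/C) = asin(0/90) = 0.0000°
wrap1 = π − 2β = 180.0000°
wrap2 = π + 2β = 180.0000°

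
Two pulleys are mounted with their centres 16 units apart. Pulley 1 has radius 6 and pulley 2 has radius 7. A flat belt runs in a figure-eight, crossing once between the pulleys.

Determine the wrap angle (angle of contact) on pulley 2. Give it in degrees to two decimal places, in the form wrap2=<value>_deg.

crossed belt: β = asin((r1+r2)/C) = asin(13/16) = 54.3409°
wrap1 = wrap2 = π + 2β = 288.6818°

wrap2=288.68_deg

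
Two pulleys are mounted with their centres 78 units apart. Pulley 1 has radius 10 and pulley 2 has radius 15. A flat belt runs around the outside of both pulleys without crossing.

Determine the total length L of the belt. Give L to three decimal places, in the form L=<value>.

open belt: β = asin((r2−r1)/C) = asin(5/78) = 3.6753°
wrap1 = π − 2β = 172.6493°
wrap2 = π + 2β = 187.3507°
tangent length = C·cosβ = 77.8396
L = r1·wrap1 + r2·wrap2 + 2·C·cosβ = 10·3.0133 + 15·3.2699 + 2·77.8396 = 234.8604

L=234.860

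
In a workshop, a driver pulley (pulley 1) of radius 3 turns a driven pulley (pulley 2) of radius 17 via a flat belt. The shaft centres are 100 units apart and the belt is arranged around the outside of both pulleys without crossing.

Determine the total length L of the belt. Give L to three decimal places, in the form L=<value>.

L=264.795

open belt: β = asin((r2−r1)/C) = asin(14/100) = 8.0478°
wrap1 = π − 2β = 163.9043°
wrap2 = π + 2β = 196.0957°
tangent length = C·cosβ = 99.0152
L = r1·wrap1 + r2·wrap2 + 2·C·cosβ = 3·2.8607 + 17·3.4225 + 2·99.0152 = 264.7951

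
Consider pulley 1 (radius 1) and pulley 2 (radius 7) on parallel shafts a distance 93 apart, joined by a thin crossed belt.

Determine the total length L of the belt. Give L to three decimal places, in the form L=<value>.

crossed belt: β = asin((r1+r2)/C) = asin(8/93) = 4.9348°
wrap1 = wrap2 = π + 2β = 189.8695°
tangent length = C·cosβ = 92.6553
L = (r1+r2)·wrap + 2·C·cosβ = 8·3.3138 + 2·92.6553 = 211.8213

L=211.821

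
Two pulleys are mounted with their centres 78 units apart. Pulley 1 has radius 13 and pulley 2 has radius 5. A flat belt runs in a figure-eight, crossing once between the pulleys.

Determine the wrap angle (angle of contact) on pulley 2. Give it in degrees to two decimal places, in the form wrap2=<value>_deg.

wrap2=206.68_deg

crossed belt: β = asin((r1+r2)/C) = asin(18/78) = 13.3424°
wrap1 = wrap2 = π + 2β = 206.6847°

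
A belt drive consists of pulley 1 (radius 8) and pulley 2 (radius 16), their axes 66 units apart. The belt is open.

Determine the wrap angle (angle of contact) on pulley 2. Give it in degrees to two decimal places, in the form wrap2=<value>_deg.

open belt: β = asin((r2−r1)/C) = asin(8/66) = 6.9621°
wrap1 = π − 2β = 166.0759°
wrap2 = π + 2β = 193.9241°

wrap2=193.92_deg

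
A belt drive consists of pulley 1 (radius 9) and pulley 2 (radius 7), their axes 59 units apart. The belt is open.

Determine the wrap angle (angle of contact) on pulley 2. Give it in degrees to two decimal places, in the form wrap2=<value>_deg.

open belt: β = asin((r2−r1)/C) = asin(-2/59) = -1.9426°
wrap1 = π − 2β = 183.8852°
wrap2 = π + 2β = 176.1148°

wrap2=176.11_deg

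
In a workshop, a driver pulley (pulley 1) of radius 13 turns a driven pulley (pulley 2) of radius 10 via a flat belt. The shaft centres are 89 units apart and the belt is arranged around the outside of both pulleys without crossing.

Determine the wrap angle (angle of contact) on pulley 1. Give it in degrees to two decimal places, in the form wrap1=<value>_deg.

wrap1=183.86_deg

open belt: β = asin((r2−r1)/C) = asin(-3/89) = -1.9317°
wrap1 = π − 2β = 183.8634°
wrap2 = π + 2β = 176.1366°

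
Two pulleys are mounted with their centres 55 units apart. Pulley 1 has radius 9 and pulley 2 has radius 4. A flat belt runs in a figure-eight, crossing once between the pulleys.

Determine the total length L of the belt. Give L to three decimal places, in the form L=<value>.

crossed belt: β = asin((r1+r2)/C) = asin(13/55) = 13.6720°
wrap1 = wrap2 = π + 2β = 207.3440°
tangent length = C·cosβ = 53.4416
L = (r1+r2)·wrap + 2·C·cosβ = 13·3.6188 + 2·53.4416 = 153.9280

L=153.928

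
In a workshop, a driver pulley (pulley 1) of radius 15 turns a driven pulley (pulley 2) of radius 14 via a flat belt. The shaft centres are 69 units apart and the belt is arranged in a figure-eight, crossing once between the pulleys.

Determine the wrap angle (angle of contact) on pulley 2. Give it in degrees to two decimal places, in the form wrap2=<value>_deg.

wrap2=229.71_deg

crossed belt: β = asin((r1+r2)/C) = asin(29/69) = 24.8529°
wrap1 = wrap2 = π + 2β = 229.7058°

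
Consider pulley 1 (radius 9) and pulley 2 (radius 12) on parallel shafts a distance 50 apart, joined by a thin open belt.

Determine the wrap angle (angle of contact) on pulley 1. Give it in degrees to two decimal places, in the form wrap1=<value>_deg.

wrap1=173.12_deg

open belt: β = asin((r2−r1)/C) = asin(3/50) = 3.4398°
wrap1 = π − 2β = 173.1204°
wrap2 = π + 2β = 186.8796°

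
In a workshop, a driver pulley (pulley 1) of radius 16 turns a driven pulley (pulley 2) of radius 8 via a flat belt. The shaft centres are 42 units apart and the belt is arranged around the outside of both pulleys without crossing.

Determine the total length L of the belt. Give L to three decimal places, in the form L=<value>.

L=160.927

open belt: β = asin((r2−r1)/C) = asin(-8/42) = -10.9806°
wrap1 = π − 2β = 201.9612°
wrap2 = π + 2β = 158.0388°
tangent length = C·cosβ = 41.2311
L = r1·wrap1 + r2·wrap2 + 2·C·cosβ = 16·3.5249 + 8·2.7583 + 2·41.2311 = 160.9267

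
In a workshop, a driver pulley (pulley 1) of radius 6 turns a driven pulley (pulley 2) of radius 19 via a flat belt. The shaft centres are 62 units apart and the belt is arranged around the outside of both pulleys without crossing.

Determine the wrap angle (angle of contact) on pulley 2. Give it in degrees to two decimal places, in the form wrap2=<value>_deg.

wrap2=204.21_deg

open belt: β = asin((r2−r1)/C) = asin(13/62) = 12.1034°
wrap1 = π − 2β = 155.7931°
wrap2 = π + 2β = 204.2069°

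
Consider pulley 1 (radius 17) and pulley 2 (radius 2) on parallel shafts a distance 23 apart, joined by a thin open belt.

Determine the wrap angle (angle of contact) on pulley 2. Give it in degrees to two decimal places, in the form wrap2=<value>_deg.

wrap2=98.59_deg

open belt: β = asin((r2−r1)/C) = asin(-15/23) = -40.7057°
wrap1 = π − 2β = 261.4114°
wrap2 = π + 2β = 98.5886°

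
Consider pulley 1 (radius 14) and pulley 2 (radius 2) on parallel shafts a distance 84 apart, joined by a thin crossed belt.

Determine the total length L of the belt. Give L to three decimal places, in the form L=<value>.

L=221.322

crossed belt: β = asin((r1+r2)/C) = asin(16/84) = 10.9806°
wrap1 = wrap2 = π + 2β = 201.9612°
tangent length = C·cosβ = 82.4621
L = (r1+r2)·wrap + 2·C·cosβ = 16·3.5249 + 2·82.4621 = 221.3224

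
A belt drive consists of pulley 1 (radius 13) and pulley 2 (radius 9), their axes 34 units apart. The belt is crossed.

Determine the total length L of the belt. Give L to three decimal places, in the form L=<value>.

L=151.925

crossed belt: β = asin((r1+r2)/C) = asin(22/34) = 40.3202°
wrap1 = wrap2 = π + 2β = 260.6404°
tangent length = C·cosβ = 25.9230
L = (r1+r2)·wrap + 2·C·cosβ = 22·4.5490 + 2·25.9230 = 151.9247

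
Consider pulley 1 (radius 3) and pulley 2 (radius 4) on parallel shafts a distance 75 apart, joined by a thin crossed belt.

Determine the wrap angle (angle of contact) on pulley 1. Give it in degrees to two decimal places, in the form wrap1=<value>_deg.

wrap1=190.71_deg

crossed belt: β = asin((r1+r2)/C) = asin(7/75) = 5.3554°
wrap1 = wrap2 = π + 2β = 190.7108°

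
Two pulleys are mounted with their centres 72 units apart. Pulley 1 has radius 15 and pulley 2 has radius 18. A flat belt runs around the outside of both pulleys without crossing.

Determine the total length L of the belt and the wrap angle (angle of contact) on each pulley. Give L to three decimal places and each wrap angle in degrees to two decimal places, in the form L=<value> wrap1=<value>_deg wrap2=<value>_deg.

L=247.798 wrap1=175.22_deg wrap2=184.78_deg

open belt: β = asin((r2−r1)/C) = asin(3/72) = 2.3880°
wrap1 = π − 2β = 175.2240°
wrap2 = π + 2β = 184.7760°
tangent length = C·cosβ = 71.9375
L = r1·wrap1 + r2·wrap2 + 2·C·cosβ = 15·3.0582 + 18·3.2250 + 2·71.9375 = 247.7976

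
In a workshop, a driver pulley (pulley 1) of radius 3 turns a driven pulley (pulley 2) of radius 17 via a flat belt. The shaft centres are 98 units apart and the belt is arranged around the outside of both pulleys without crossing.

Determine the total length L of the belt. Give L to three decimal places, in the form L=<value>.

open belt: β = asin((r2−r1)/C) = asin(14/98) = 8.2132°
wrap1 = π − 2β = 163.5736°
wrap2 = π + 2β = 196.4264°
tangent length = C·cosβ = 96.9948
L = r1·wrap1 + r2·wrap2 + 2·C·cosβ = 3·2.8549 + 17·3.4283 + 2·96.9948 = 260.8353

L=260.835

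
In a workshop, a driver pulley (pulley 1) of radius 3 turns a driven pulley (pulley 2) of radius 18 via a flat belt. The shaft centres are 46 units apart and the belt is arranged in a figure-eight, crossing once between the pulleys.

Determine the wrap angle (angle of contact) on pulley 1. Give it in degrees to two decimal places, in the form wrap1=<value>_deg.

wrap1=234.33_deg

crossed belt: β = asin((r1+r2)/C) = asin(21/46) = 27.1629°
wrap1 = wrap2 = π + 2β = 234.3258°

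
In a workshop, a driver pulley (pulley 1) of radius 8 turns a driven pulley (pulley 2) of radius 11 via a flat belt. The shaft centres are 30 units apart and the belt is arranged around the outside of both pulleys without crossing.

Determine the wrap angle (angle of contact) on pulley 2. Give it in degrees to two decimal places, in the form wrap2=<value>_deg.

open belt: β = asin((r2−r1)/C) = asin(3/30) = 5.7392°
wrap1 = π − 2β = 168.5217°
wrap2 = π + 2β = 191.4783°

wrap2=191.48_deg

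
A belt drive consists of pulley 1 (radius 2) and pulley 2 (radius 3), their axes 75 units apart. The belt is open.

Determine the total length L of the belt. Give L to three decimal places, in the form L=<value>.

L=165.721

open belt: β = asin((r2−r1)/C) = asin(1/75) = 0.7640°
wrap1 = π − 2β = 178.4721°
wrap2 = π + 2β = 181.5279°
tangent length = C·cosβ = 74.9933
L = r1·wrap1 + r2·wrap2 + 2·C·cosβ = 2·3.1149 + 3·3.1683 + 2·74.9933 = 165.7213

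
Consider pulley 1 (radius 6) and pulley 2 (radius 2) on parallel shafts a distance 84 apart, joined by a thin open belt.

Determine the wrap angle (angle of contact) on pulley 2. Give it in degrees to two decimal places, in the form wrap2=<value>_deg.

open belt: β = asin((r2−r1)/C) = asin(-4/84) = -2.7294°
wrap1 = π − 2β = 185.4588°
wrap2 = π + 2β = 174.5412°

wrap2=174.54_deg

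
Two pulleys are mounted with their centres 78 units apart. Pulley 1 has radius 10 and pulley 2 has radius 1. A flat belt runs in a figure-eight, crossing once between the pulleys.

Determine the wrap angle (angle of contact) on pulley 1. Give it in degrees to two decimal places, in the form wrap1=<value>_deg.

wrap1=196.21_deg

crossed belt: β = asin((r1+r2)/C) = asin(11/78) = 8.1072°
wrap1 = wrap2 = π + 2β = 196.2144°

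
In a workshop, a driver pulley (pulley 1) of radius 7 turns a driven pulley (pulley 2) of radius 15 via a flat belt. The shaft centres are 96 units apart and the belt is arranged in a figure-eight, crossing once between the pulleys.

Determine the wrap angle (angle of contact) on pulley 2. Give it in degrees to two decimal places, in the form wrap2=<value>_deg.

crossed belt: β = asin((r1+r2)/C) = asin(22/96) = 13.2480°
wrap1 = wrap2 = π + 2β = 206.4960°

wrap2=206.50_deg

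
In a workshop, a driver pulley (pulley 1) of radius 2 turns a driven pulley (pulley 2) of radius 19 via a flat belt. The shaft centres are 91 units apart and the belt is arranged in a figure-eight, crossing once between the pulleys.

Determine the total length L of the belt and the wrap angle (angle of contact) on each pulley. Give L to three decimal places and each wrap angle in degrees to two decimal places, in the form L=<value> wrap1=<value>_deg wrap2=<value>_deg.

L=252.841 wrap1=206.68_deg wrap2=206.68_deg

crossed belt: β = asin((r1+r2)/C) = asin(21/91) = 13.3424°
wrap1 = wrap2 = π + 2β = 206.6847°
tangent length = C·cosβ = 88.5438
L = (r1+r2)·wrap + 2·C·cosβ = 21·3.6073 + 2·88.5438 = 252.8415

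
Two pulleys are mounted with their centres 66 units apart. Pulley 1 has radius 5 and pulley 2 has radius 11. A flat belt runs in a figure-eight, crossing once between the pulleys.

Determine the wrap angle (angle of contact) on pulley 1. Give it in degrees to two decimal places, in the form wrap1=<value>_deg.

crossed belt: β = asin((r1+r2)/C) = asin(16/66) = 14.0297°
wrap1 = wrap2 = π + 2β = 208.0593°

wrap1=208.06_deg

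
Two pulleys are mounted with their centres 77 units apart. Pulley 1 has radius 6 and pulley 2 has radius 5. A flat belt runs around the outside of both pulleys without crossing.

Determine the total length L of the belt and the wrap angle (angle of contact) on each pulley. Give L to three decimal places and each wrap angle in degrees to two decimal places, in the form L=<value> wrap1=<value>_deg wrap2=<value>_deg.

open belt: β = asin((r2−r1)/C) = asin(-1/77) = -0.7441°
wrap1 = π − 2β = 181.4882°
wrap2 = π + 2β = 178.5118°
tangent length = C·cosβ = 76.9935
L = r1·wrap1 + r2·wrap2 + 2·C·cosβ = 6·3.1676 + 5·3.1156 + 2·76.9935 = 188.5705

L=188.571 wrap1=181.49_deg wrap2=178.51_deg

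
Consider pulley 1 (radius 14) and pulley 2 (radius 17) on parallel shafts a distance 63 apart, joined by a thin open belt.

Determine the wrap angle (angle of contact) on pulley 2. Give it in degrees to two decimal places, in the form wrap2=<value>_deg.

wrap2=185.46_deg

open belt: β = asin((r2−r1)/C) = asin(3/63) = 2.7294°
wrap1 = π − 2β = 174.5412°
wrap2 = π + 2β = 185.4588°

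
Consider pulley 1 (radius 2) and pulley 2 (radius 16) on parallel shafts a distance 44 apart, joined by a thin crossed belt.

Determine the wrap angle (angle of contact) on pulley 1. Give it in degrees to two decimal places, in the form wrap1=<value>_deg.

crossed belt: β = asin((r1+r2)/C) = asin(18/44) = 24.1477°
wrap1 = wrap2 = π + 2β = 228.2955°

wrap1=228.30_deg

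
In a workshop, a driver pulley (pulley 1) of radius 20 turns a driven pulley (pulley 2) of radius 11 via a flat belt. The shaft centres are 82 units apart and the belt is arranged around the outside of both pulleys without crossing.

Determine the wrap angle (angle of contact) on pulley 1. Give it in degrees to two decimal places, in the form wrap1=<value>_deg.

open belt: β = asin((r2−r1)/C) = asin(-9/82) = -6.3013°
wrap1 = π − 2β = 192.6025°
wrap2 = π + 2β = 167.3975°

wrap1=192.60_deg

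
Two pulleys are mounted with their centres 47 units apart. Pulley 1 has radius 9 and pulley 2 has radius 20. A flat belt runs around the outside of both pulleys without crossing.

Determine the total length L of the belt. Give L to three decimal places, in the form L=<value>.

L=187.693

open belt: β = asin((r2−r1)/C) = asin(11/47) = 13.5352°
wrap1 = π − 2β = 152.9296°
wrap2 = π + 2β = 207.0704°
tangent length = C·cosβ = 45.6946
L = r1·wrap1 + r2·wrap2 + 2·C·cosβ = 9·2.6691 + 20·3.6141 + 2·45.6946 = 187.6926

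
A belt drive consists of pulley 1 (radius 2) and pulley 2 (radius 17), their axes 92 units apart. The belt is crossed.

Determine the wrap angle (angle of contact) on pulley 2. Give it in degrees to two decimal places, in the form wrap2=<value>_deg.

crossed belt: β = asin((r1+r2)/C) = asin(19/92) = 11.9186°
wrap1 = wrap2 = π + 2β = 203.8372°

wrap2=203.84_deg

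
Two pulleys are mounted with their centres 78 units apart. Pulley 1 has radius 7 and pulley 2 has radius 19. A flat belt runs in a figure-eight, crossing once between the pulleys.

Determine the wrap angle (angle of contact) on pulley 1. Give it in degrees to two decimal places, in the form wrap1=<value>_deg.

crossed belt: β = asin((r1+r2)/C) = asin(26/78) = 19.4712°
wrap1 = wrap2 = π + 2β = 218.9424°

wrap1=218.94_deg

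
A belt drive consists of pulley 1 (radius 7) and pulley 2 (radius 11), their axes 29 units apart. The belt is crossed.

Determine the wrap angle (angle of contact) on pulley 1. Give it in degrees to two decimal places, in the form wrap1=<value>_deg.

wrap1=256.73_deg

crossed belt: β = asin((r1+r2)/C) = asin(18/29) = 38.3665°
wrap1 = wrap2 = π + 2β = 256.7330°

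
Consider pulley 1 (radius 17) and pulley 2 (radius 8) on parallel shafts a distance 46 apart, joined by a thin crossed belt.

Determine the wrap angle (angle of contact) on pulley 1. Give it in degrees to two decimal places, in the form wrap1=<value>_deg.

wrap1=245.84_deg

crossed belt: β = asin((r1+r2)/C) = asin(25/46) = 32.9207°
wrap1 = wrap2 = π + 2β = 245.8415°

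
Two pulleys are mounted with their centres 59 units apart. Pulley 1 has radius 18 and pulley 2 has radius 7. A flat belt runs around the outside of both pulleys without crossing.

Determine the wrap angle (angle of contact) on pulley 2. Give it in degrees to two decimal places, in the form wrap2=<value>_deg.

wrap2=158.51_deg

open belt: β = asin((r2−r1)/C) = asin(-11/59) = -10.7451°
wrap1 = π − 2β = 201.4903°
wrap2 = π + 2β = 158.5097°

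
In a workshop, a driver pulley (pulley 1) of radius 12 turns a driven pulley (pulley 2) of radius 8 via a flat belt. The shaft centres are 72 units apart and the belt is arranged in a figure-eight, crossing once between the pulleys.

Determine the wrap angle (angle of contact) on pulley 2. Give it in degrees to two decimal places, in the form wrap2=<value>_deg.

wrap2=212.26_deg

crossed belt: β = asin((r1+r2)/C) = asin(20/72) = 16.1276°
wrap1 = wrap2 = π + 2β = 212.2552°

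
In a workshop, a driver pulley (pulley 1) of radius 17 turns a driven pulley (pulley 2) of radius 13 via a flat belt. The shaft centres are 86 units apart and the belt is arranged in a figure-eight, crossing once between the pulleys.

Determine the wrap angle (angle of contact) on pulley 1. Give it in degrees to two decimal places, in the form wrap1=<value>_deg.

wrap1=220.83_deg

crossed belt: β = asin((r1+r2)/C) = asin(30/86) = 20.4162°
wrap1 = wrap2 = π + 2β = 220.8324°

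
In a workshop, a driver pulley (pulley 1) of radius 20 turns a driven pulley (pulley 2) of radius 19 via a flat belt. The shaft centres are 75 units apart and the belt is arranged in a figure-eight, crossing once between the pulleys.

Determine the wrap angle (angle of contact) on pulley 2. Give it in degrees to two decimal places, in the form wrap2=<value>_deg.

wrap2=242.66_deg

crossed belt: β = asin((r1+r2)/C) = asin(39/75) = 31.3323°
wrap1 = wrap2 = π + 2β = 242.6645°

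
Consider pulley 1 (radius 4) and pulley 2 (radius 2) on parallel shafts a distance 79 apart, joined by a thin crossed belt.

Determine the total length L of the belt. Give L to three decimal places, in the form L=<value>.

crossed belt: β = asin((r1+r2)/C) = asin(6/79) = 4.3558°
wrap1 = wrap2 = π + 2β = 188.7115°
tangent length = C·cosβ = 78.7718
L = (r1+r2)·wrap + 2·C·cosβ = 6·3.2936 + 2·78.7718 = 177.3055

L=177.305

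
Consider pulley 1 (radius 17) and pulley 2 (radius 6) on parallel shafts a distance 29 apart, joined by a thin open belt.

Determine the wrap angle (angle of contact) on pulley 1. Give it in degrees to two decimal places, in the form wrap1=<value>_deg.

open belt: β = asin((r2−r1)/C) = asin(-11/29) = -22.2910°
wrap1 = π − 2β = 224.5819°
wrap2 = π + 2β = 135.4181°

wrap1=224.58_deg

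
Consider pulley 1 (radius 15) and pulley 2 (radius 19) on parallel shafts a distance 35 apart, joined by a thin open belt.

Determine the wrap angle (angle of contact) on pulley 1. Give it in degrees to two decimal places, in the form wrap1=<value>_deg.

wrap1=166.88_deg

open belt: β = asin((r2−r1)/C) = asin(4/35) = 6.5624°
wrap1 = π − 2β = 166.8751°
wrap2 = π + 2β = 193.1249°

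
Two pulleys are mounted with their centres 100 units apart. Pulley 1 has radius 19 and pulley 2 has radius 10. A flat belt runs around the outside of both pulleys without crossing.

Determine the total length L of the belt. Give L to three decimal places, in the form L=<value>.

open belt: β = asin((r2−r1)/C) = asin(-9/100) = -5.1636°
wrap1 = π − 2β = 190.3272°
wrap2 = π + 2β = 169.6728°
tangent length = C·cosβ = 99.5942
L = r1·wrap1 + r2·wrap2 + 2·C·cosβ = 19·3.3218 + 10·2.9613 + 2·99.5942 = 291.9167

L=291.917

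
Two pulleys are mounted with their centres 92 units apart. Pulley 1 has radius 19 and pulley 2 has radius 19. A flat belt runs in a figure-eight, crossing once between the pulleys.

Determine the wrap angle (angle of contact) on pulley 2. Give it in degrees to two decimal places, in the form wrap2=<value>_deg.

crossed belt: β = asin((r1+r2)/C) = asin(38/92) = 24.3962°
wrap1 = wrap2 = π + 2β = 228.7923°

wrap2=228.79_deg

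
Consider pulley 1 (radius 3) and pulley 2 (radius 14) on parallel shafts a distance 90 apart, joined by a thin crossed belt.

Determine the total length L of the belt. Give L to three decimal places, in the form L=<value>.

L=236.628

crossed belt: β = asin((r1+r2)/C) = asin(17/90) = 10.8879°
wrap1 = wrap2 = π + 2β = 201.7759°
tangent length = C·cosβ = 88.3799
L = (r1+r2)·wrap + 2·C·cosβ = 17·3.5217 + 2·88.3799 = 236.6278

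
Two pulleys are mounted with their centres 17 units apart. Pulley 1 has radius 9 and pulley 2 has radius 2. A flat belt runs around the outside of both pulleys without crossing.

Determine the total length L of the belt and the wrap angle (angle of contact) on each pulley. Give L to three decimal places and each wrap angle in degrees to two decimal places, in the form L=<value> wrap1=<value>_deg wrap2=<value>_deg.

open belt: β = asin((r2−r1)/C) = asin(-7/17) = -24.3157°
wrap1 = π − 2β = 228.6315°
wrap2 = π + 2β = 131.3685°
tangent length = C·cosβ = 15.4919
L = r1·wrap1 + r2·wrap2 + 2·C·cosβ = 9·3.9904 + 2·2.2928 + 2·15.4919 = 71.4828

L=71.483 wrap1=228.63_deg wrap2=131.37_deg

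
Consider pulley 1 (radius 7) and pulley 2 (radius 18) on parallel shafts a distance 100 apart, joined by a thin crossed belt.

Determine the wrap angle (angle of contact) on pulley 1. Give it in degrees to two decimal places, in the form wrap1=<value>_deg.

crossed belt: β = asin((r1+r2)/C) = asin(25/100) = 14.4775°
wrap1 = wrap2 = π + 2β = 208.9550°

wrap1=208.96_deg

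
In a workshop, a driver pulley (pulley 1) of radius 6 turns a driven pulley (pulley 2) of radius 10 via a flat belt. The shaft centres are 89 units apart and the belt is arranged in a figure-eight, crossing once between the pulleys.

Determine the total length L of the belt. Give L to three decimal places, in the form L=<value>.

crossed belt: β = asin((r1+r2)/C) = asin(16/89) = 10.3567°
wrap1 = wrap2 = π + 2β = 200.7133°
tangent length = C·cosβ = 87.5500
L = (r1+r2)·wrap + 2·C·cosβ = 16·3.5031 + 2·87.5500 = 231.1497

L=231.150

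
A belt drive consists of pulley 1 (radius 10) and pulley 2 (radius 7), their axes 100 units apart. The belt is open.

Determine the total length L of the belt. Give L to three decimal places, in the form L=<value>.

open belt: β = asin((r2−r1)/C) = asin(-3/100) = -1.7191°
wrap1 = π − 2β = 183.4383°
wrap2 = π + 2β = 176.5617°
tangent length = C·cosβ = 99.9550
L = r1·wrap1 + r2·wrap2 + 2·C·cosβ = 10·3.2016 + 7·3.0816 + 2·99.9550 = 253.4971

L=253.497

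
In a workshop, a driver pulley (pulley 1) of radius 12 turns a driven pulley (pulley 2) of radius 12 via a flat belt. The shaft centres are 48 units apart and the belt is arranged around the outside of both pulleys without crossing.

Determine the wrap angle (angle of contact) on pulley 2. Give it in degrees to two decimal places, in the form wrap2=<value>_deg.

wrap2=180.00_deg

open belt: β = asin((r2−r1)/C) = asin(0/48) = 0.0000°
wrap1 = π − 2β = 180.0000°
wrap2 = π + 2β = 180.0000°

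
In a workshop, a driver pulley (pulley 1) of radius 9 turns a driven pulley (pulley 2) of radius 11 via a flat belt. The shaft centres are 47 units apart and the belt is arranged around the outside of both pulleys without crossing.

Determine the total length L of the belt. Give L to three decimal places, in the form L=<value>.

open belt: β = asin((r2−r1)/C) = asin(2/47) = 2.4389°
wrap1 = π − 2β = 175.1223°
wrap2 = π + 2β = 184.8777°
tangent length = C·cosβ = 46.9574
L = r1·wrap1 + r2·wrap2 + 2·C·cosβ = 9·3.0565 + 11·3.2267 + 2·46.9574 = 156.9170

L=156.917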